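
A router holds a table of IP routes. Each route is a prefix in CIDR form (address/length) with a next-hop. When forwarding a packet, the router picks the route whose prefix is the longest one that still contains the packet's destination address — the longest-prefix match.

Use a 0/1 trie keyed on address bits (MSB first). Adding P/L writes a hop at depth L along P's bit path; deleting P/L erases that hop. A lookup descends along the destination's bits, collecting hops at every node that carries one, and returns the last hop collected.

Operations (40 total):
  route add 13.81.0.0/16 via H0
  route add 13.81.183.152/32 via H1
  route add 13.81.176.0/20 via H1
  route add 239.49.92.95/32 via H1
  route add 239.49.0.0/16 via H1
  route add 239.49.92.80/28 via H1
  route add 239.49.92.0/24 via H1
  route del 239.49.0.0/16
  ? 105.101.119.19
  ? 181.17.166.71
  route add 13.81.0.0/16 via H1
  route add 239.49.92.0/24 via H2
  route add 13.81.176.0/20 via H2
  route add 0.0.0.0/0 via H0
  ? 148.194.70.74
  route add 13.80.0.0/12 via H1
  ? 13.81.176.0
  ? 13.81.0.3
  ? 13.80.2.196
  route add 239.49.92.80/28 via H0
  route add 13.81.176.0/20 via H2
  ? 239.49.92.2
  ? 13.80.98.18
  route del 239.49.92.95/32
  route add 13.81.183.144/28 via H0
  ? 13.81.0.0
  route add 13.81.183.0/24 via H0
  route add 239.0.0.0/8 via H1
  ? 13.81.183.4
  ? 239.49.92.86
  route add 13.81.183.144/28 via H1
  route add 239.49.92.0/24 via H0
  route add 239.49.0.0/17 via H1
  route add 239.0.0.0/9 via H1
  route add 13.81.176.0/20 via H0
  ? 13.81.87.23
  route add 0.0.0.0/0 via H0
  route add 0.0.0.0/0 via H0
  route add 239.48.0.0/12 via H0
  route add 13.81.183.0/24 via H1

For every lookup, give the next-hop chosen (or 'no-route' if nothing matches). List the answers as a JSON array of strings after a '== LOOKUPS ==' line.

Apply in order:
  + 13.81.0.0/16 (H0) depth=16
  + 13.81.183.152/32 (H1) depth=32
  + 13.81.176.0/20 (H1) depth=20
  + 239.49.92.95/32 (H1) depth=32
  + 239.49.0.0/16 (H1) depth=16
  + 239.49.92.80/28 (H1) depth=28
  + 239.49.92.0/24 (H1) depth=24
  - 239.49.0.0/16 clear@16
  Q 105.101.119.19: descend 0 ; hops seen [∅] ; pick no-route
  Q 181.17.166.71: descend 1 ; hops seen [∅] ; pick no-route
  + 13.81.0.0/16 (H1) depth=16
  + 239.49.92.0/24 (H2) depth=24
  + 13.81.176.0/20 (H2) depth=20
  + 0.0.0.0/0 (H0) depth=0
  Q 148.194.70.74: descend 1 ; hops seen [H0] ; pick H0
  + 13.80.0.0/12 (H1) depth=12
  Q 13.81.176.0: descend 000011010101000110110 ; hops seen [H0,H1,H1,H2] ; pick H2
  Q 13.81.0.3: descend 0000110101010001 ; hops seen [H0,H1,H1] ; pick H1
  Q 13.80.2.196: descend 000011010101000 ; hops seen [H0,H1] ; pick H1
  + 239.49.92.80/28 (H0) depth=28
  + 13.81.176.0/20 (H2) depth=20
  Q 239.49.92.2: descend 1110111100110001010111000 ; hops seen [H0,H2] ; pick H2
  Q 13.80.98.18: descend 000011010101000 ; hops seen [H0,H1] ; pick H1
  - 239.49.92.95/32 clear@32
  + 13.81.183.144/28 (H0) depth=28
  Q 13.81.0.0: descend 0000110101010001 ; hops seen [H0,H1,H1] ; pick H1
  + 13.81.183.0/24 (H0) depth=24
  + 239.0.0.0/8 (H1) depth=8
  Q 13.81.183.4: descend 000011010101000110110111 ; hops seen [H0,H1,H1,H2,H0] ; pick H0
  Q 239.49.92.86: descend 1110111100110001010111000101 ; hops seen [H0,H1,H2,H0] ; pick H0
  + 13.81.183.144/28 (H1) depth=28
  + 239.49.92.0/24 (H0) depth=24
  + 239.49.0.0/17 (H1) depth=17
  + 239.0.0.0/9 (H1) depth=9
  + 13.81.176.0/20 (H0) depth=20
  Q 13.81.87.23: descend 0000110101010001 ; hops seen [H0,H1,H1] ; pick H1
  + 0.0.0.0/0 (H0) depth=0
  + 0.0.0.0/0 (H0) depth=0
  + 239.48.0.0/12 (H0) depth=12
  + 13.81.183.0/24 (H1) depth=24

== LOOKUPS ==
["no-route","no-route","H0","H2","H1","H1","H2","H1","H1","H0","H0","H1"]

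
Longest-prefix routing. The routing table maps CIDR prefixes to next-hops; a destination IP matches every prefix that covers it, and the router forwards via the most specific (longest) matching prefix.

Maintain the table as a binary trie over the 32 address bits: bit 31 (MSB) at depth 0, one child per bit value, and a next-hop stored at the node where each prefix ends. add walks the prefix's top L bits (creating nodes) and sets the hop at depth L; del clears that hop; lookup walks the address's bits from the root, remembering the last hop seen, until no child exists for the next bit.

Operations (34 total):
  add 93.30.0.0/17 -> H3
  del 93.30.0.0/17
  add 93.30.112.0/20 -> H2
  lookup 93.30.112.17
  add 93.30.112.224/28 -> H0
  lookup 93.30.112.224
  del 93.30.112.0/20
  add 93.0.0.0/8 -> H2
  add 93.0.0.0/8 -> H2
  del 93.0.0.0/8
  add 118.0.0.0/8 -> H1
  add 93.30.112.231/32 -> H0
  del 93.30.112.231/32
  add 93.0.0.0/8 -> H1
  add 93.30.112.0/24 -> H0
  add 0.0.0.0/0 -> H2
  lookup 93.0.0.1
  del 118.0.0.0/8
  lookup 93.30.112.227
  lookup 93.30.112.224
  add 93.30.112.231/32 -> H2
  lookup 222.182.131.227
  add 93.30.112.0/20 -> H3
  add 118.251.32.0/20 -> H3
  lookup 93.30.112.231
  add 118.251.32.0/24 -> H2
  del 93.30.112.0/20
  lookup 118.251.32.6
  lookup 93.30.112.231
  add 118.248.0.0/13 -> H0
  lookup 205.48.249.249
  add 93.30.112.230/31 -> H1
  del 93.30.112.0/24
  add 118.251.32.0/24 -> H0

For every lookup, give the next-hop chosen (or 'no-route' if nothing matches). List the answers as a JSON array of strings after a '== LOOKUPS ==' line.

Trace:
  add 93.30.0.0/17 -> H3 at depth 17
  del 93.30.0.0/17 (clear depth 17)
  add 93.30.112.0/20 -> H2 at depth 20
  lookup 93.30.112.17: bits 01011101000111100111 walk d0:-→d1:-→d2:-→d3:-→d4:-→d5:-→d6:-→d7:-→d8:-→d9:-→d10:-→d11:-→d12:-→d13:-→d14:-→d15:-→d16:-→d17:-→d18:-→d19:-→d20:H2 -> H2
  add 93.30.112.224/28 -> H0 at depth 28
  lookup 93.30.112.224: bits 0101110100011110011100001110 walk d0:-→d1:-→d2:-→d3:-→d4:-→d5:-→d6:-→d7:-→d8:-→d9:-→d10:-→d11:-→d12:-→d13:-→d14:-→d15:-→d16:-→d17:-→d18:-→d19:-→d20:H2→d21:-→d22:-→d23:-→d24:-→d25:-→d26:-→d27:-→d28:H0 -> H0
  del 93.30.112.0/20 (clear depth 20)
  add 93.0.0.0/8 -> H2 at depth 8
  add 93.0.0.0/8 -> H2 at depth 8
  del 93.0.0.0/8 (clear depth 8)
  add 118.0.0.0/8 -> H1 at depth 8
  add 93.30.112.231/32 -> H0 at depth 32
  del 93.30.112.231/32 (clear depth 32)
  add 93.0.0.0/8 -> H1 at depth 8
  add 93.30.112.0/24 -> H0 at depth 24
  add 0.0.0.0/0 -> H2 at depth 0
  lookup 93.0.0.1: bits 01011101000 walk d0:H2→d1:-→d2:-→d3:-→d4:-→d5:-→d6:-→d7:-→d8:H1→d9:-→d10:-→d11:- -> H1
  del 118.0.0.0/8 (clear depth 8)
  lookup 93.30.112.227: bits 01011101000111100111000011100 walk d0:H2→d1:-→d2:-→d3:-→d4:-→d5:-→d6:-→d7:-→d8:H1→d9:-→d10:-→d11:-→d12:-→d13:-→d14:-→d15:-→d16:-→d17:-→d18:-→d19:-→d20:-→d21:-→d22:-→d23:-→d24:H0→d25:-→d26:-→d27:-→d28:H0→d29:- -> H0
  lookup 93.30.112.224: bits 01011101000111100111000011100 walk d0:H2→d1:-→d2:-→d3:-→d4:-→d5:-→d6:-→d7:-→d8:H1→d9:-→d10:-→d11:-→d12:-→d13:-→d14:-→d15:-→d16:-→d17:-→d18:-→d19:-→d20:-→d21:-→d22:-→d23:-→d24:H0→d25:-→d26:-→d27:-→d28:H0→d29:- -> H0
  add 93.30.112.231/32 -> H2 at depth 32
  lookup 222.182.131.227: bits ε walk d0:H2 -> H2
  add 93.30.112.0/20 -> H3 at depth 20
  add 118.251.32.0/20 -> H3 at depth 20
  lookup 93.30.112.231: bits 01011101000111100111000011100111 walk d0:H2→d1:-→d2:-→d3:-→d4:-→d5:-→d6:-→d7:-→d8:H1→d9:-→d10:-→d11:-→d12:-→d13:-→d14:-→d15:-→d16:-→d17:-→d18:-→d19:-→d20:H3→d21:-→d22:-→d23:-→d24:H0→d25:-→d26:-→d27:-→d28:H0→d29:-→d30:-→d31:-→d32:H2 -> H2
  add 118.251.32.0/24 -> H2 at depth 24
  del 93.30.112.0/20 (clear depth 20)
  lookup 118.251.32.6: bits 011101101111101100100000 walk d0:H2→d1:-→d2:-→d3:-→d4:-→d5:-→d6:-→d7:-→d8:-→d9:-→d10:-→d11:-→d12:-→d13:-→d14:-→d15:-→d16:-→d17:-→d18:-→d19:-→d20:H3→d21:-→d22:-→d23:-→d24:H2 -> H2
  lookup 93.30.112.231: bits 01011101000111100111000011100111 walk d0:H2→d1:-→d2:-→d3:-→d4:-→d5:-→d6:-→d7:-→d8:H1→d9:-→d10:-→d11:-→d12:-→d13:-→d14:-→d15:-→d16:-→d17:-→d18:-→d19:-→d20:-→d21:-→d22:-→d23:-→d24:H0→d25:-→d26:-→d27:-→d28:H0→d29:-→d30:-→d31:-→d32:H2 -> H2
  add 118.248.0.0/13 -> H0 at depth 13
  lookup 205.48.249.249: bits ε walk d0:H2 -> H2
  add 93.30.112.230/31 -> H1 at depth 31
  del 93.30.112.0/24 (clear depth 24)
  add 118.251.32.0/24 -> H0 at depth 24

== LOOKUPS ==
["H2","H0","H1","H0","H0","H2","H2","H2","H2","H2"]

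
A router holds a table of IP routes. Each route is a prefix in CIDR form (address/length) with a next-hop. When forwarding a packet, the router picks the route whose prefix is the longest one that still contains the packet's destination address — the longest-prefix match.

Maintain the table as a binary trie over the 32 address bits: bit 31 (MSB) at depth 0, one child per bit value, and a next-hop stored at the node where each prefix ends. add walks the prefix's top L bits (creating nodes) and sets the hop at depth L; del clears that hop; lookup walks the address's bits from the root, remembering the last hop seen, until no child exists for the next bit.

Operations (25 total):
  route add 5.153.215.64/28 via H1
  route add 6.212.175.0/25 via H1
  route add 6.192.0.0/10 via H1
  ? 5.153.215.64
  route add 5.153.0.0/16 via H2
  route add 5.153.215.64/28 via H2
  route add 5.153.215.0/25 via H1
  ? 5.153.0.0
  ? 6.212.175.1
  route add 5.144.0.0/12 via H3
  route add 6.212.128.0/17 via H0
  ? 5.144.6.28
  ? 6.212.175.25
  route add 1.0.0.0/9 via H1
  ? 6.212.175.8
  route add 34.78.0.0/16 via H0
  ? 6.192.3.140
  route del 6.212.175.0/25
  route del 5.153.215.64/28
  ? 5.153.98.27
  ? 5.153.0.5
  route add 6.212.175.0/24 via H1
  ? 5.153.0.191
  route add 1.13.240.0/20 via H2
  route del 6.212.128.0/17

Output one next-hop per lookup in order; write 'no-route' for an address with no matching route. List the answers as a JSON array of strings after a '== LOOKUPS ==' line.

Trace:
  + 5.153.215.64/28 (H1) depth=28
  + 6.212.175.0/25 (H1) depth=25
  + 6.192.0.0/10 (H1) depth=10
  lookup 5.153.215.64: bits 0000010110011001110101110100 walk d0:-→d1:-→d2:-→d3:-→d4:-→d5:-→d6:-→d7:-→d8:-→d9:-→d10:-→d11:-→d12:-→d13:-→d14:-→d15:-→d16:-→d17:-→d18:-→d19:-→d20:-→d21:-→d22:-→d23:-→d24:-→d25:-→d26:-→d27:-→d28:H1 -> H1
  + 5.153.0.0/16 (H2) depth=16
  + 5.153.215.64/28 (H2) depth=28
  + 5.153.215.0/25 (H1) depth=25
  lookup 5.153.0.0: bits 0000010110011001 walk d0:-→d1:-→d2:-→d3:-→d4:-→d5:-→d6:-→d7:-→d8:-→d9:-→d10:-→d11:-→d12:-→d13:-→d14:-→d15:-→d16:H2 -> H2
  lookup 6.212.175.1: bits 0000011011010100101011110 walk d0:-→d1:-→d2:-→d3:-→d4:-→d5:-→d6:-→d7:-→d8:-→d9:-→d10:H1→d11:-→d12:-→d13:-→d14:-→d15:-→d16:-→d17:-→d18:-→d19:-→d20:-→d21:-→d22:-→d23:-→d24:-→d25:H1 -> H1
  + 5.144.0.0/12 (H3) depth=12
  + 6.212.128.0/17 (H0) depth=17
  lookup 5.144.6.28: bits 000001011001 walk d0:-→d1:-→d2:-→d3:-→d4:-→d5:-→d6:-→d7:-→d8:-→d9:-→d10:-→d11:-→d12:H3 -> H3
  lookup 6.212.175.25: bits 0000011011010100101011110 walk d0:-→d1:-→d2:-→d3:-→d4:-→d5:-→d6:-→d7:-→d8:-→d9:-→d10:H1→d11:-→d12:-→d13:-→d14:-→d15:-→d16:-→d17:H0→d18:-→d19:-→d20:-→d21:-→d22:-→d23:-→d24:-→d25:H1 -> H1
  + 1.0.0.0/9 (H1) depth=9
  lookup 6.212.175.8: bits 0000011011010100101011110 walk d0:-→d1:-→d2:-→d3:-→d4:-→d5:-→d6:-→d7:-→d8:-→d9:-→d10:H1→d11:-→d12:-→d13:-→d14:-→d15:-→d16:-→d17:H0→d18:-→d19:-→d20:-→d21:-→d22:-→d23:-→d24:-→d25:H1 -> H1
  + 34.78.0.0/16 (H0) depth=16
  lookup 6.192.3.140: bits 00000110110 walk d0:-→d1:-→d2:-→d3:-→d4:-→d5:-→d6:-→d7:-→d8:-→d9:-→d10:H1→d11:- -> H1
  del 6.212.175.0/25 (clear depth 25)
  del 5.153.215.64/28 (clear depth 28)
  lookup 5.153.98.27: bits 0000010110011001 walk d0:-→d1:-→d2:-→d3:-→d4:-→d5:-→d6:-→d7:-→d8:-→d9:-→d10:-→d11:-→d12:H3→d13:-→d14:-→d15:-→d16:H2 -> H2
  lookup 5.153.0.5: bits 0000010110011001 walk d0:-→d1:-→d2:-→d3:-→d4:-→d5:-→d6:-→d7:-→d8:-→d9:-→d10:-→d11:-→d12:H3→d13:-→d14:-→d15:-→d16:H2 -> H2
  + 6.212.175.0/24 (H1) depth=24
  lookup 5.153.0.191: bits 0000010110011001 walk d0:-→d1:-→d2:-→d3:-→d4:-→d5:-→d6:-→d7:-→d8:-→d9:-→d10:-→d11:-→d12:H3→d13:-→d14:-→d15:-→d16:H2 -> H2
  + 1.13.240.0/20 (H2) depth=20
  del 6.212.128.0/17 (clear depth 17)

== LOOKUPS ==
["H1","H2","H1","H3","H1","H1","H1","H2","H2","H2"]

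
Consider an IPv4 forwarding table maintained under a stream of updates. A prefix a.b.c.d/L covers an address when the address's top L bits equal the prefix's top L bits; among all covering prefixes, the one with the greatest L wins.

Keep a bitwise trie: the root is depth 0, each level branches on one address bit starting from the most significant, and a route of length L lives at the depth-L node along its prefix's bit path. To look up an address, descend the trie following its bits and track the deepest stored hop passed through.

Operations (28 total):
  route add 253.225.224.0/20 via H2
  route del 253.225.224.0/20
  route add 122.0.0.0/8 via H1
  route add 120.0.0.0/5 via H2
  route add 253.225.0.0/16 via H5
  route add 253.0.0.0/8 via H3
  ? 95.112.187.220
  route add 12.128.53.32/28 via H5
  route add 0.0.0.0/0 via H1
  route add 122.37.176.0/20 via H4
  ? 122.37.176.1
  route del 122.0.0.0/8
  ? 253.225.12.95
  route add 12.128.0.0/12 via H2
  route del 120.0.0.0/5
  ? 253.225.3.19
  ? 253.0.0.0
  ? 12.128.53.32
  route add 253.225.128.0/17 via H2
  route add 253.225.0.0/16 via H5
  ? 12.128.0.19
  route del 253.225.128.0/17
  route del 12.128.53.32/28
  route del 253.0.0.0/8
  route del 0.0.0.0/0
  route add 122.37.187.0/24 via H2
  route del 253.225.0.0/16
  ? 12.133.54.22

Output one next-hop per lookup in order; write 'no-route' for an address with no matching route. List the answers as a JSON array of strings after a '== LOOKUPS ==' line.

Apply in order:
  add 253.225.224.0/20 -> H2 at depth 20
  del 253.225.224.0/20 (clear depth 20)
  add 122.0.0.0/8 -> H1 at depth 8
  add 120.0.0.0/5 -> H2 at depth 5
  add 253.225.0.0/16 -> H5 at depth 16
  add 253.0.0.0/8 -> H3 at depth 8
  lookup 95.112.187.220: bits 01 walk d0:-→d1:-→d2:- -> no-route
  add 12.128.53.32/28 -> H5 at depth 28
  add 0.0.0.0/0 -> H1 at depth 0
  add 122.37.176.0/20 -> H4 at depth 20
  lookup 122.37.176.1: bits 01111010001001011011 walk d0:H1→d1:-→d2:-→d3:-→d4:-→d5:H2→d6:-→d7:-→d8:H1→d9:-→d10:-→d11:-→d12:-→d13:-→d14:-→d15:-→d16:-→d17:-→d18:-→d19:-→d20:H4 -> H4
  del 122.0.0.0/8 (clear depth 8)
  lookup 253.225.12.95: bits 1111110111100001 walk d0:H1→d1:-→d2:-→d3:-→d4:-→d5:-→d6:-→d7:-→d8:H3→d9:-→d10:-→d11:-→d12:-→d13:-→d14:-→d15:-→d16:H5 -> H5
  add 12.128.0.0/12 -> H2 at depth 12
  del 120.0.0.0/5 (clear depth 5)
  lookup 253.225.3.19: bits 1111110111100001 walk d0:H1→d1:-→d2:-→d3:-→d4:-→d5:-→d6:-→d7:-→d8:H3→d9:-→d10:-→d11:-→d12:-→d13:-→d14:-→d15:-→d16:H5 -> H5
  lookup 253.0.0.0: bits 11111101 walk d0:H1→d1:-→d2:-→d3:-→d4:-→d5:-→d6:-→d7:-→d8:H3 -> H3
  lookup 12.128.53.32: bits 0000110010000000001101010010 walk d0:H1→d1:-→d2:-→d3:-→d4:-→d5:-→d6:-→d7:-→d8:-→d9:-→d10:-→d11:-→d12:H2→d13:-→d14:-→d15:-→d16:-→d17:-→d18:-→d19:-→d20:-→d21:-→d22:-→d23:-→d24:-→d25:-→d26:-→d27:-→d28:H5 -> H5
  add 253.225.128.0/17 -> H2 at depth 17
  add 253.225.0.0/16 -> H5 at depth 16
  lookup 12.128.0.19: bits 000011001000000000 walk d0:H1→d1:-→d2:-→d3:-→d4:-→d5:-→d6:-→d7:-→d8:-→d9:-→d10:-→d11:-→d12:H2→d13:-→d14:-→d15:-→d16:-→d17:-→d18:- -> H2
  del 253.225.128.0/17 (clear depth 17)
  del 12.128.53.32/28 (clear depth 28)
  del 253.0.0.0/8 (clear depth 8)
  del 0.0.0.0/0 (clear depth 0)
  add 122.37.187.0/24 -> H2 at depth 24
  del 253.225.0.0/16 (clear depth 16)
  lookup 12.133.54.22: bits 0000110010000 walk d0:-→d1:-→d2:-→d3:-→d4:-→d5:-→d6:-→d7:-→d8:-→d9:-→d10:-→d11:-→d12:H2→d13:- -> H2

== LOOKUPS ==
["no-route","H4","H5","H5","H3","H5","H2","H2"]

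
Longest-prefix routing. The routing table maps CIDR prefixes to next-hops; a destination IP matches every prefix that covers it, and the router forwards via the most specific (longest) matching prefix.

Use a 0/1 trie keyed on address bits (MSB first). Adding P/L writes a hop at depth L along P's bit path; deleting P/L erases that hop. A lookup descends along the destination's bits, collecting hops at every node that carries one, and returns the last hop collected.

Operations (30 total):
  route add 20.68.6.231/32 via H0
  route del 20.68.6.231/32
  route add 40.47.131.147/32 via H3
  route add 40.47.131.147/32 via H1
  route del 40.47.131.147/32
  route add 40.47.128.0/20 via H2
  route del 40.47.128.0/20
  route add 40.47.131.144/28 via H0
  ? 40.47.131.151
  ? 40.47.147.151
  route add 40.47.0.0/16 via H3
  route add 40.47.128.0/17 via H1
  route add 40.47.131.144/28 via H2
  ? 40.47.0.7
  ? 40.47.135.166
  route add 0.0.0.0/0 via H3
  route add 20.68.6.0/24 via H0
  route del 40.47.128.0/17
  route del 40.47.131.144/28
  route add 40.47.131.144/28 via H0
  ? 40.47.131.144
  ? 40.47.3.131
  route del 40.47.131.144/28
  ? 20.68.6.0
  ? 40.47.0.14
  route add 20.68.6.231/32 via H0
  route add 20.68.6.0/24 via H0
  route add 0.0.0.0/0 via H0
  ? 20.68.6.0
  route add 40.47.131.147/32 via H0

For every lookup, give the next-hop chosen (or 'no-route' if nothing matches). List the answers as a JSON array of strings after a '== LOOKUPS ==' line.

Process each operation:
  add 20.68.6.231/32 -> H0 at depth 32
  del 20.68.6.231/32 (clear depth 32)
  add 40.47.131.147/32 -> H3 at depth 32
  add 40.47.131.147/32 -> H1 at depth 32
  del 40.47.131.147/32 (clear depth 32)
  add 40.47.128.0/20 -> H2 at depth 20
  del 40.47.128.0/20 (clear depth 20)
  add 40.47.131.144/28 -> H0 at depth 28
  lookup 40.47.131.151: bits 00101000001011111000001110010 walk d0:-→d1:-→d2:-→d3:-→d4:-→d5:-→d6:-→d7:-→d8:-→d9:-→d10:-→d11:-→d12:-→d13:-→d14:-→d15:-→d16:-→d17:-→d18:-→d19:-→d20:-→d21:-→d22:-→d23:-→d24:-→d25:-→d26:-→d27:-→d28:H0→d29:- -> H0
  lookup 40.47.147.151: bits 0010100000101111100 walk d0:-→d1:-→d2:-→d3:-→d4:-→d5:-→d6:-→d7:-→d8:-→d9:-→d10:-→d11:-→d12:-→d13:-→d14:-→d15:-→d16:-→d17:-→d18:-→d19:- -> no-route
  add 40.47.0.0/16 -> H3 at depth 16
  add 40.47.128.0/17 -> H1 at depth 17
  add 40.47.131.144/28 -> H2 at depth 28
  lookup 40.47.0.7: bits 0010100000101111 walk d0:-→d1:-→d2:-→d3:-→d4:-→d5:-→d6:-→d7:-→d8:-→d9:-→d10:-→d11:-→d12:-→d13:-→d14:-→d15:-→d16:H3 -> H3
  lookup 40.47.135.166: bits 001010000010111110000 walk d0:-→d1:-→d2:-→d3:-→d4:-→d5:-→d6:-→d7:-→d8:-→d9:-→d10:-→d11:-→d12:-→d13:-→d14:-→d15:-→d16:H3→d17:H1→d18:-→d19:-→d20:-→d21:- -> H1
  add 0.0.0.0/0 -> H3 at depth 0
  add 20.68.6.0/24 -> H0 at depth 24
  del 40.47.128.0/17 (clear depth 17)
  del 40.47.131.144/28 (clear depth 28)
  add 40.47.131.144/28 -> H0 at depth 28
  lookup 40.47.131.144: bits 001010000010111110000011100100 walk d0:H3→d1:-→d2:-→d3:-→d4:-→d5:-→d6:-→d7:-→d8:-→d9:-→d10:-→d11:-→d12:-→d13:-→d14:-→d15:-→d16:H3→d17:-→d18:-→d19:-→d20:-→d21:-→d22:-→d23:-→d24:-→d25:-→d26:-→d27:-→d28:H0→d29:-→d30:- -> H0
  lookup 40.47.3.131: bits 0010100000101111 walk d0:H3→d1:-→d2:-→d3:-→d4:-→d5:-→d6:-→d7:-→d8:-→d9:-→d10:-→d11:-→d12:-→d13:-→d14:-→d15:-→d16:H3 -> H3
  del 40.47.131.144/28 (clear depth 28)
  lookup 20.68.6.0: bits 000101000100010000000110 walk d0:H3→d1:-→d2:-→d3:-→d4:-→d5:-→d6:-→d7:-→d8:-→d9:-→d10:-→d11:-→d12:-→d13:-→d14:-→d15:-→d16:-→d17:-→d18:-→d19:-→d20:-→d21:-→d22:-→d23:-→d24:H0 -> H0
  lookup 40.47.0.14: bits 0010100000101111 walk d0:H3→d1:-→d2:-→d3:-→d4:-→d5:-→d6:-→d7:-→d8:-→d9:-→d10:-→d11:-→d12:-→d13:-→d14:-→d15:-→d16:H3 -> H3
  add 20.68.6.231/32 -> H0 at depth 32
  add 20.68.6.0/24 -> H0 at depth 24
  add 0.0.0.0/0 -> H0 at depth 0
  lookup 20.68.6.0: bits 000101000100010000000110 walk d0:H0→d1:-→d2:-→d3:-→d4:-→d5:-→d6:-→d7:-→d8:-→d9:-→d10:-→d11:-→d12:-→d13:-→d14:-→d15:-→d16:-→d17:-→d18:-→d19:-→d20:-→d21:-→d22:-→d23:-→d24:H0 -> H0
  add 40.47.131.147/32 -> H0 at depth 32

== LOOKUPS ==
["H0","no-route","H3","H1","H0","H3","H0","H3","H0"]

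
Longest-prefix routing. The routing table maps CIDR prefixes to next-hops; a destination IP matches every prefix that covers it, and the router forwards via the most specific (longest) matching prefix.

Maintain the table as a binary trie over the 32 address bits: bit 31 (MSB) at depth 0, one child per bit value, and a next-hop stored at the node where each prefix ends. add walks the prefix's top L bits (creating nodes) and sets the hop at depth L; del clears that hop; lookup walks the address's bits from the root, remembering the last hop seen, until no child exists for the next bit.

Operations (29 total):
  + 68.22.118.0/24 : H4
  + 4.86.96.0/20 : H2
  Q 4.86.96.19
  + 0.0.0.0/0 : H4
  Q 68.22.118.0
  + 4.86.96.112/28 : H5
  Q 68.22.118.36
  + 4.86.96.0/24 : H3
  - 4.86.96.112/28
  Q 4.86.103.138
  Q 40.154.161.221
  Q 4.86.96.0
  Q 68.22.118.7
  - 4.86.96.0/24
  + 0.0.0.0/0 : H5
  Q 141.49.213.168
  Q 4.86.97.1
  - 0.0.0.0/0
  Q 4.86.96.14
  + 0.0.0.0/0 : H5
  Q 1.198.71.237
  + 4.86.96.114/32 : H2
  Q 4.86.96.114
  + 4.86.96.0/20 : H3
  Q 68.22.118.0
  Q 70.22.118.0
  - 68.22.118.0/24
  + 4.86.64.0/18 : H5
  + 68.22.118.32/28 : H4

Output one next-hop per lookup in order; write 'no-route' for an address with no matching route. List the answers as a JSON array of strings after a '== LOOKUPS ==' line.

Trace:
  + 68.22.118.0/24 (H4) depth=24
  + 4.86.96.0/20 (H2) depth=20
  lookup 4.86.96.19: bits 00000100010101100110 walk d0:-→d1:-→d2:-→d3:-→d4:-→d5:-→d6:-→d7:-→d8:-→d9:-→d10:-→d11:-→d12:-→d13:-→d14:-→d15:-→d16:-→d17:-→d18:-→d19:-→d20:H2 -> H2
  + 0.0.0.0/0 (H4) depth=0
  lookup 68.22.118.0: bits 010001000001011001110110 walk d0:H4→d1:-→d2:-→d3:-→d4:-→d5:-→d6:-→d7:-→d8:-→d9:-→d10:-→d11:-→d12:-→d13:-→d14:-→d15:-→d16:-→d17:-→d18:-→d19:-→d20:-→d21:-→d22:-→d23:-→d24:H4 -> H4
  + 4.86.96.112/28 (H5) depth=28
  lookup 68.22.118.36: bits 010001000001011001110110 walk d0:H4→d1:-→d2:-→d3:-→d4:-→d5:-→d6:-→d7:-→d8:-→d9:-→d10:-→d11:-→d12:-→d13:-→d14:-→d15:-→d16:-→d17:-→d18:-→d19:-→d20:-→d21:-→d22:-→d23:-→d24:H4 -> H4
  + 4.86.96.0/24 (H3) depth=24
  del 4.86.96.112/28 (clear depth 28)
  lookup 4.86.103.138: bits 000001000101011001100 walk d0:H4→d1:-→d2:-→d3:-→d4:-→d5:-→d6:-→d7:-→d8:-→d9:-→d10:-→d11:-→d12:-→d13:-→d14:-→d15:-→d16:-→d17:-→d18:-→d19:-→d20:H2→d21:- -> H2
  lookup 40.154.161.221: bits 00 walk d0:H4→d1:-→d2:- -> H4
  lookup 4.86.96.0: bits 0000010001010110011000000 walk d0:H4→d1:-→d2:-→d3:-→d4:-→d5:-→d6:-→d7:-→d8:-→d9:-→d10:-→d11:-→d12:-→d13:-→d14:-→d15:-→d16:-→d17:-→d18:-→d19:-→d20:H2→d21:-→d22:-→d23:-→d24:H3→d25:- -> H3
  lookup 68.22.118.7: bits 010001000001011001110110 walk d0:H4→d1:-→d2:-→d3:-→d4:-→d5:-→d6:-→d7:-→d8:-→d9:-→d10:-→d11:-→d12:-→d13:-→d14:-→d15:-→d16:-→d17:-→d18:-→d19:-→d20:-→d21:-→d22:-→d23:-→d24:H4 -> H4
  del 4.86.96.0/24 (clear depth 24)
  + 0.0.0.0/0 (H5) depth=0
  lookup 141.49.213.168: bits ε walk d0:H5 -> H5
  lookup 4.86.97.1: bits 00000100010101100110000 walk d0:H5→d1:-→d2:-→d3:-→d4:-→d5:-→d6:-→d7:-→d8:-→d9:-→d10:-→d11:-→d12:-→d13:-→d14:-→d15:-→d16:-→d17:-→d18:-→d19:-→d20:H2→d21:-→d22:-→d23:- -> H2
  del 0.0.0.0/0 (clear depth 0)
  lookup 4.86.96.14: bits 0000010001010110011000000 walk d0:-→d1:-→d2:-→d3:-→d4:-→d5:-→d6:-→d7:-→d8:-→d9:-→d10:-→d11:-→d12:-→d13:-→d14:-→d15:-→d16:-→d17:-→d18:-→d19:-→d20:H2→d21:-→d22:-→d23:-→d24:-→d25:- -> H2
  + 0.0.0.0/0 (H5) depth=0
  lookup 1.198.71.237: bits 00000 walk d0:H5→d1:-→d2:-→d3:-→d4:-→d5:- -> H5
  + 4.86.96.114/32 (H2) depth=32
  lookup 4.86.96.114: bits 00000100010101100110000001110010 walk d0:H5→d1:-→d2:-→d3:-→d4:-→d5:-→d6:-→d7:-→d8:-→d9:-→d10:-→d11:-→d12:-→d13:-→d14:-→d15:-→d16:-→d17:-→d18:-→d19:-→d20:H2→d21:-→d22:-→d23:-→d24:-→d25:-→d26:-→d27:-→d28:-→d29:-→d30:-→d31:-→d32:H2 -> H2
  + 4.86.96.0/20 (H3) depth=20
  lookup 68.22.118.0: bits 010001000001011001110110 walk d0:H5→d1:-→d2:-→d3:-→d4:-→d5:-→d6:-→d7:-→d8:-→d9:-→d10:-→d11:-→d12:-→d13:-→d14:-→d15:-→d16:-→d17:-→d18:-→d19:-→d20:-→d21:-→d22:-→d23:-→d24:H4 -> H4
  lookup 70.22.118.0: bits 010001 walk d0:H5→d1:-→d2:-→d3:-→d4:-→d5:-→d6:- -> H5
  del 68.22.118.0/24 (clear depth 24)
  + 4.86.64.0/18 (H5) depth=18
  + 68.22.118.32/28 (H4) depth=28

== LOOKUPS ==
["H2","H4","H4","H2","H4","H3","H4","H5","H2","H2","H5","H2","H4","H5"]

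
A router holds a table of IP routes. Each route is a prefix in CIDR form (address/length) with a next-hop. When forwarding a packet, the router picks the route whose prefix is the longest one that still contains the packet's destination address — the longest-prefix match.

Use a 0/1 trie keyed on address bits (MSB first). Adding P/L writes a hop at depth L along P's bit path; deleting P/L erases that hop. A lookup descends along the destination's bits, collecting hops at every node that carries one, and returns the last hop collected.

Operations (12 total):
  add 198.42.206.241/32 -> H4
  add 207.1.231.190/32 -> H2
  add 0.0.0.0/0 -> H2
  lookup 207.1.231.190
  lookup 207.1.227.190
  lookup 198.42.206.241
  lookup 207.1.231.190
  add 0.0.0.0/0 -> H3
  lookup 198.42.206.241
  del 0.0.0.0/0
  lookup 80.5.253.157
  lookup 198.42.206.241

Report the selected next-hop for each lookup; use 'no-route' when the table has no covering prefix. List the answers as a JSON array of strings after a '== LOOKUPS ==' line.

Trace:
  + 198.42.206.241/32 (H4) depth=32
  + 207.1.231.190/32 (H2) depth=32
  + 0.0.0.0/0 (H2) depth=0
  lookup 207.1.231.190: bits 11001111000000011110011110111110 walk d0:H2→d1:-→d2:-→d3:-→d4:-→d5:-→d6:-→d7:-→d8:-→d9:-→d10:-→d11:-→d12:-→d13:-→d14:-→d15:-→d16:-→d17:-→d18:-→d19:-→d20:-→d21:-→d22:-→d23:-→d24:-→d25:-→d26:-→d27:-→d28:-→d29:-→d30:-→d31:-→d32:H2 -> H2
  lookup 207.1.227.190: bits 110011110000000111100 walk d0:H2→d1:-→d2:-→d3:-→d4:-→d5:-→d6:-→d7:-→d8:-→d9:-→d10:-→d11:-→d12:-→d13:-→d14:-→d15:-→d16:-→d17:-→d18:-→d19:-→d20:-→d21:- -> H2
  lookup 198.42.206.241: bits 11000110001010101100111011110001 walk d0:H2→d1:-→d2:-→d3:-→d4:-→d5:-→d6:-→d7:-→d8:-→d9:-→d10:-→d11:-→d12:-→d13:-→d14:-→d15:-→d16:-→d17:-→d18:-→d19:-→d20:-→d21:-→d22:-→d23:-→d24:-→d25:-→d26:-→d27:-→d28:-→d29:-→d30:-→d31:-→d32:H4 -> H4
  lookup 207.1.231.190: bits 11001111000000011110011110111110 walk d0:H2→d1:-→d2:-→d3:-→d4:-→d5:-→d6:-→d7:-→d8:-→d9:-→d10:-→d11:-→d12:-→d13:-→d14:-→d15:-→d16:-→d17:-→d18:-→d19:-→d20:-→d21:-→d22:-→d23:-→d24:-→d25:-→d26:-→d27:-→d28:-→d29:-→d30:-→d31:-→d32:H2 -> H2
  + 0.0.0.0/0 (H3) depth=0
  lookup 198.42.206.241: bits 11000110001010101100111011110001 walk d0:H3→d1:-→d2:-→d3:-→d4:-→d5:-→d6:-→d7:-→d8:-→d9:-→d10:-→d11:-→d12:-→d13:-→d14:-→d15:-→d16:-→d17:-→d18:-→d19:-→d20:-→d21:-→d22:-→d23:-→d24:-→d25:-→d26:-→d27:-→d28:-→d29:-→d30:-→d31:-→d32:H4 -> H4
  del 0.0.0.0/0 (clear depth 0)
  lookup 80.5.253.157: bits ε walk d0:- -> no-route
  lookup 198.42.206.241: bits 11000110001010101100111011110001 walk d0:-→d1:-→d2:-→d3:-→d4:-→d5:-→d6:-→d7:-→d8:-→d9:-→d10:-→d11:-→d12:-→d13:-→d14:-→d15:-→d16:-→d17:-→d18:-→d19:-→d20:-→d21:-→d22:-→d23:-→d24:-→d25:-→d26:-→d27:-→d28:-→d29:-→d30:-→d31:-→d32:H4 -> H4

== LOOKUPS ==
["H2","H2","H4","H2","H4","no-route","H4"]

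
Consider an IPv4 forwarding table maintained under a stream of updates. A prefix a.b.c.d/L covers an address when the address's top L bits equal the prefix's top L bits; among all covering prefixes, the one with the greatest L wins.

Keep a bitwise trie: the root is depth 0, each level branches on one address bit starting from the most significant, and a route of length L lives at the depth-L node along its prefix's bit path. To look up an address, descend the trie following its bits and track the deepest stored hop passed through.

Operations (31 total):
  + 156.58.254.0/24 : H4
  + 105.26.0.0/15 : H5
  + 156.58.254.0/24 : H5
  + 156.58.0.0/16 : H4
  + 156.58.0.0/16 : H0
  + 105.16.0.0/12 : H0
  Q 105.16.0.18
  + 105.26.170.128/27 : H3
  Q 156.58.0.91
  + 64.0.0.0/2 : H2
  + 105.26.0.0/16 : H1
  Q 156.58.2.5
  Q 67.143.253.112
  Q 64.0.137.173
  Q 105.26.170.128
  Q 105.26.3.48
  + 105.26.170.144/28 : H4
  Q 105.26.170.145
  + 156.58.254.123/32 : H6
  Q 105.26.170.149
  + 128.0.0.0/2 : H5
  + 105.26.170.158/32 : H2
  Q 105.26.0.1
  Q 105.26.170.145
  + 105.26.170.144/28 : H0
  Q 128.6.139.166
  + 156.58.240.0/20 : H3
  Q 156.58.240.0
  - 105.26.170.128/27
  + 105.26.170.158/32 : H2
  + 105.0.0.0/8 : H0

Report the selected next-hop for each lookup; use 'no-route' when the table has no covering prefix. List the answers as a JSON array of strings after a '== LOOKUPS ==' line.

Apply in order:
  + 156.58.254.0/24 (H4) depth=24
  + 105.26.0.0/15 (H5) depth=15
  + 156.58.254.0/24 (H5) depth=24
  + 156.58.0.0/16 (H4) depth=16
  + 156.58.0.0/16 (H0) depth=16
  + 105.16.0.0/12 (H0) depth=12
  ? 105.16.0.18  path d0:-→d1:-→d2:-→d3:-→d4:-→d5:-→d6:-→d7:-→d8:-→d9:-→d10:-→d11:-→d12:H0  best=H0
  + 105.26.170.128/27 (H3) depth=27
  ? 156.58.0.91  path d0:-→d1:-→d2:-→d3:-→d4:-→d5:-→d6:-→d7:-→d8:-→d9:-→d10:-→d11:-→d12:-→d13:-→d14:-→d15:-→d16:H0  best=H0
  + 64.0.0.0/2 (H2) depth=2
  + 105.26.0.0/16 (H1) depth=16
  ? 156.58.2.5  path d0:-→d1:-→d2:-→d3:-→d4:-→d5:-→d6:-→d7:-→d8:-→d9:-→d10:-→d11:-→d12:-→d13:-→d14:-→d15:-→d16:H0  best=H0
  ? 67.143.253.112  path d0:-→d1:-→d2:H2  best=H2
  ? 64.0.137.173  path d0:-→d1:-→d2:H2  best=H2
  ? 105.26.170.128  path d0:-→d1:-→d2:H2→d3:-→d4:-→d5:-→d6:-→d7:-→d8:-→d9:-→d10:-→d11:-→d12:H0→d13:-→d14:-→d15:H5→d16:H1→d17:-→d18:-→d19:-→d20:-→d21:-→d22:-→d23:-→d24:-→d25:-→d26:-→d27:H3  best=H3
  ? 105.26.3.48  path d0:-→d1:-→d2:H2→d3:-→d4:-→d5:-→d6:-→d7:-→d8:-→d9:-→d10:-→d11:-→d12:H0→d13:-→d14:-→d15:H5→d16:H1  best=H1
  + 105.26.170.144/28 (H4) depth=28
  ? 105.26.170.145  path d0:-→d1:-→d2:H2→d3:-→d4:-→d5:-→d6:-→d7:-→d8:-→d9:-→d10:-→d11:-→d12:H0→d13:-→d14:-→d15:H5→d16:H1→d17:-→d18:-→d19:-→d20:-→d21:-→d22:-→d23:-→d24:-→d25:-→d26:-→d27:H3→d28:H4  best=H4
  + 156.58.254.123/32 (H6) depth=32
  ? 105.26.170.149  path d0:-→d1:-→d2:H2→d3:-→d4:-→d5:-→d6:-→d7:-→d8:-→d9:-→d10:-→d11:-→d12:H0→d13:-→d14:-→d15:H5→d16:H1→d17:-→d18:-→d19:-→d20:-→d21:-→d22:-→d23:-→d24:-→d25:-→d26:-→d27:H3→d28:H4  best=H4
  + 128.0.0.0/2 (H5) depth=2
  + 105.26.170.158/32 (H2) depth=32
  ? 105.26.0.1  path d0:-→d1:-→d2:H2→d3:-→d4:-→d5:-→d6:-→d7:-→d8:-→d9:-→d10:-→d11:-→d12:H0→d13:-→d14:-→d15:H5→d16:H1  best=H1
  ? 105.26.170.145  path d0:-→d1:-→d2:H2→d3:-→d4:-→d5:-→d6:-→d7:-→d8:-→d9:-→d10:-→d11:-→d12:H0→d13:-→d14:-→d15:H5→d16:H1→d17:-→d18:-→d19:-→d20:-→d21:-→d22:-→d23:-→d24:-→d25:-→d26:-→d27:H3→d28:H4  best=H4
  + 105.26.170.144/28 (H0) depth=28
  ? 128.6.139.166  path d0:-→d1:-→d2:H5→d3:-  best=H5
  + 156.58.240.0/20 (H3) depth=20
  ? 156.58.240.0  path d0:-→d1:-→d2:H5→d3:-→d4:-→d5:-→d6:-→d7:-→d8:-→d9:-→d10:-→d11:-→d12:-→d13:-→d14:-→d15:-→d16:H0→d17:-→d18:-→d19:-→d20:H3  best=H3
  del 105.26.170.128/27 (clear depth 27)
  + 105.26.170.158/32 (H2) depth=32
  + 105.0.0.0/8 (H0) depth=8

== LOOKUPS ==
["H0","H0","H0","H2","H2","H3","H1","H4","H4","H1","H4","H5","H3"]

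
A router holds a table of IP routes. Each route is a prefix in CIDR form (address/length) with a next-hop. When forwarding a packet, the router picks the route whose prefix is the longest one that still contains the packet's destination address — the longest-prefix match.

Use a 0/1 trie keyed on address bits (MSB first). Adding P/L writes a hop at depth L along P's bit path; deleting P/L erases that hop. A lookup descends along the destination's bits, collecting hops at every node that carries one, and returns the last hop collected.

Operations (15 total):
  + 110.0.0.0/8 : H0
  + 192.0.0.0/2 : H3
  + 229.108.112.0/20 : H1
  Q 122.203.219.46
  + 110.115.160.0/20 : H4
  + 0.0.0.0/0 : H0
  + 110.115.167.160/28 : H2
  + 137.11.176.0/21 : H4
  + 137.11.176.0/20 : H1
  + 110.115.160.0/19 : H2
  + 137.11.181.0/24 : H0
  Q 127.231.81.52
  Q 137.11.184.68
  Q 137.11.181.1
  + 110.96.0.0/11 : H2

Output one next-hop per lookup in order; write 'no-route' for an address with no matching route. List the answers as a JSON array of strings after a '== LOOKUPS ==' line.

Apply in order:
  add 110.0.0.0/8 -> H0 at depth 8
  add 192.0.0.0/2 -> H3 at depth 2
  add 229.108.112.0/20 -> H1 at depth 20
  ? 122.203.219.46  path d0:-→d1:-→d2:-→d3:-  best=no-route
  add 110.115.160.0/20 -> H4 at depth 20
  add 0.0.0.0/0 -> H0 at depth 0
  add 110.115.167.160/28 -> H2 at depth 28
  add 137.11.176.0/21 -> H4 at depth 21
  add 137.11.176.0/20 -> H1 at depth 20
  add 110.115.160.0/19 -> H2 at depth 19
  add 137.11.181.0/24 -> H0 at depth 24
  ? 127.231.81.52  path d0:H0→d1:-→d2:-→d3:-  best=H0
  ? 137.11.184.68  path d0:H0→d1:-→d2:-→d3:-→d4:-→d5:-→d6:-→d7:-→d8:-→d9:-→d10:-→d11:-→d12:-→d13:-→d14:-→d15:-→d16:-→d17:-→d18:-→d19:-→d20:H1  best=H1
  ? 137.11.181.1  path d0:H0→d1:-→d2:-→d3:-→d4:-→d5:-→d6:-→d7:-→d8:-→d9:-→d10:-→d11:-→d12:-→d13:-→d14:-→d15:-→d16:-→d17:-→d18:-→d19:-→d20:H1→d21:H4→d22:-→d23:-→d24:H0  best=H0
  add 110.96.0.0/11 -> H2 at depth 11

== LOOKUPS ==
["no-route","H0","H1","H0"]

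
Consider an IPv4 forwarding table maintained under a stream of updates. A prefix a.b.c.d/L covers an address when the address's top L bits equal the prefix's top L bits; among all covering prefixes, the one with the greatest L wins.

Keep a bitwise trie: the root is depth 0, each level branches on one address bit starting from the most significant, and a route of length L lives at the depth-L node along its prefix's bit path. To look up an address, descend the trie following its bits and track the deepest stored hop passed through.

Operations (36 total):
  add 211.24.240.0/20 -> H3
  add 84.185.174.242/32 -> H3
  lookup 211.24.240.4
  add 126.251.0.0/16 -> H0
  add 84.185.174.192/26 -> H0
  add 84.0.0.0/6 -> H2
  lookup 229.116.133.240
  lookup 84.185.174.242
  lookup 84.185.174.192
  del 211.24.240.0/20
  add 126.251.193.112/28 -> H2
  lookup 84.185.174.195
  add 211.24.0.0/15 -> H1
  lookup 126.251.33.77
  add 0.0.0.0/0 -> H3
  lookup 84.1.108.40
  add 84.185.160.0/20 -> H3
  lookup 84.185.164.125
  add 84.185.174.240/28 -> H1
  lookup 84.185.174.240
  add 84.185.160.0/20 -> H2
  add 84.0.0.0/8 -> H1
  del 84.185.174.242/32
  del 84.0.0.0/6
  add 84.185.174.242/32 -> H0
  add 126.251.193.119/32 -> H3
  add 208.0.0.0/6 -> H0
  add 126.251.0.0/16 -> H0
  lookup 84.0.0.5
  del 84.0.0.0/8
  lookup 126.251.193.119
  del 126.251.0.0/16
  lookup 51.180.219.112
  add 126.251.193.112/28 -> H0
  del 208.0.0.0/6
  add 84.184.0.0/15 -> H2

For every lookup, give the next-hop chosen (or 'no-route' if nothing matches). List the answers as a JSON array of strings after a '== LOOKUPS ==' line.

Apply in order:
  add 211.24.240.0/20 -> H3 at depth 20
  add 84.185.174.242/32 -> H3 at depth 32
  ? 211.24.240.4  path d0:-→d1:-→d2:-→d3:-→d4:-→d5:-→d6:-→d7:-→d8:-→d9:-→d10:-→d11:-→d12:-→d13:-→d14:-→d15:-→d16:-→d17:-→d18:-→d19:-→d20:H3  best=H3
  add 126.251.0.0/16 -> H0 at depth 16
  add 84.185.174.192/26 -> H0 at depth 26
  add 84.0.0.0/6 -> H2 at depth 6
  ? 229.116.133.240  path d0:-→d1:-→d2:-  best=no-route
  ? 84.185.174.242  path d0:-→d1:-→d2:-→d3:-→d4:-→d5:-→d6:H2→d7:-→d8:-→d9:-→d10:-→d11:-→d12:-→d13:-→d14:-→d15:-→d16:-→d17:-→d18:-→d19:-→d20:-→d21:-→d22:-→d23:-→d24:-→d25:-→d26:H0→d27:-→d28:-→d29:-→d30:-→d31:-→d32:H3  best=H3
  ? 84.185.174.192  path d0:-→d1:-→d2:-→d3:-→d4:-→d5:-→d6:H2→d7:-→d8:-→d9:-→d10:-→d11:-→d12:-→d13:-→d14:-→d15:-→d16:-→d17:-→d18:-→d19:-→d20:-→d21:-→d22:-→d23:-→d24:-→d25:-→d26:H0  best=H0
  - 211.24.240.0/20 clear@20
  add 126.251.193.112/28 -> H2 at depth 28
  ? 84.185.174.195  path d0:-→d1:-→d2:-→d3:-→d4:-→d5:-→d6:H2→d7:-→d8:-→d9:-→d10:-→d11:-→d12:-→d13:-→d14:-→d15:-→d16:-→d17:-→d18:-→d19:-→d20:-→d21:-→d22:-→d23:-→d24:-→d25:-→d26:H0  best=H0
  add 211.24.0.0/15 -> H1 at depth 15
  ? 126.251.33.77  path d0:-→d1:-→d2:-→d3:-→d4:-→d5:-→d6:-→d7:-→d8:-→d9:-→d10:-→d11:-→d12:-→d13:-→d14:-→d15:-→d16:H0  best=H0
  add 0.0.0.0/0 -> H3 at depth 0
  ? 84.1.108.40  path d0:H3→d1:-→d2:-→d3:-→d4:-→d5:-→d6:H2→d7:-→d8:-  best=H2
  add 84.185.160.0/20 -> H3 at depth 20
  ? 84.185.164.125  path d0:H3→d1:-→d2:-→d3:-→d4:-→d5:-→d6:H2→d7:-→d8:-→d9:-→d10:-→d11:-→d12:-→d13:-→d14:-→d15:-→d16:-→d17:-→d18:-→d19:-→d20:H3  best=H3
  add 84.185.174.240/28 -> H1 at depth 28
  ? 84.185.174.240  path d0:H3→d1:-→d2:-→d3:-→d4:-→d5:-→d6:H2→d7:-→d8:-→d9:-→d10:-→d11:-→d12:-→d13:-→d14:-→d15:-→d16:-→d17:-→d18:-→d19:-→d20:H3→d21:-→d22:-→d23:-→d24:-→d25:-→d26:H0→d27:-→d28:H1→d29:-→d30:-  best=H1
  add 84.185.160.0/20 -> H2 at depth 20
  add 84.0.0.0/8 -> H1 at depth 8
  - 84.185.174.242/32 clear@32
  - 84.0.0.0/6 clear@6
  add 84.185.174.242/32 -> H0 at depth 32
  add 126.251.193.119/32 -> H3 at depth 32
  add 208.0.0.0/6 -> H0 at depth 6
  add 126.251.0.0/16 -> H0 at depth 16
  ? 84.0.0.5  path d0:H3→d1:-→d2:-→d3:-→d4:-→d5:-→d6:-→d7:-→d8:H1  best=H1
  - 84.0.0.0/8 clear@8
  ? 126.251.193.119  path d0:H3→d1:-→d2:-→d3:-→d4:-→d5:-→d6:-→d7:-→d8:-→d9:-→d10:-→d11:-→d12:-→d13:-→d14:-→d15:-→d16:H0→d17:-→d18:-→d19:-→d20:-→d21:-→d22:-→d23:-→d24:-→d25:-→d26:-→d27:-→d28:H2→d29:-→d30:-→d31:-→d32:H3  best=H3
  - 126.251.0.0/16 clear@16
  ? 51.180.219.112  path d0:H3→d1:-  best=H3
  add 126.251.193.112/28 -> H0 at depth 28
  - 208.0.0.0/6 clear@6
  add 84.184.0.0/15 -> H2 at depth 15

== LOOKUPS ==
["H3","no-route","H3","H0","H0","H0","H2","H3","H1","H1","H3","H3"]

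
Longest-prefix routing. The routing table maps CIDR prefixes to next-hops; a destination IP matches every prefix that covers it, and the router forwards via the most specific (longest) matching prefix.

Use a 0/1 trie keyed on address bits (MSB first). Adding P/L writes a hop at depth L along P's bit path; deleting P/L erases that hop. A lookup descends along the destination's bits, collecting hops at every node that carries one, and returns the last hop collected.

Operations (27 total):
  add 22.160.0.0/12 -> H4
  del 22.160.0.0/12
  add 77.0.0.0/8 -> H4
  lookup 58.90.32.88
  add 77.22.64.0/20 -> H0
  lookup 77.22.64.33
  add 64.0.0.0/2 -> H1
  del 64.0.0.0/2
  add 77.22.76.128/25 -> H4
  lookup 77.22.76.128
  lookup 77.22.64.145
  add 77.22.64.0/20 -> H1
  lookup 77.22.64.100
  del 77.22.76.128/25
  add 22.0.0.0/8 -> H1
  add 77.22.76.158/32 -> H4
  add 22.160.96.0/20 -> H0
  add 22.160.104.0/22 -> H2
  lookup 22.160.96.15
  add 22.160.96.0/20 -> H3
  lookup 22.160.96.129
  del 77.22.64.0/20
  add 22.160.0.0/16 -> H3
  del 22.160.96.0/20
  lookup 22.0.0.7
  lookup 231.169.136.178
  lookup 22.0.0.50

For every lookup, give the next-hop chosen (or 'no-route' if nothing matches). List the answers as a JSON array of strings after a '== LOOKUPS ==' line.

Apply in order:
  + 22.160.0.0/12 (H4) depth=12
  del 22.160.0.0/12 (clear depth 12)
  + 77.0.0.0/8 (H4) depth=8
  ? 58.90.32.88  path d0:-→d1:-→d2:-  best=no-route
  + 77.22.64.0/20 (H0) depth=20
  ? 77.22.64.33  path d0:-→d1:-→d2:-→d3:-→d4:-→d5:-→d6:-→d7:-→d8:H4→d9:-→d10:-→d11:-→d12:-→d13:-→d14:-→d15:-→d16:-→d17:-→d18:-→d19:-→d20:H0  best=H0
  + 64.0.0.0/2 (H1) depth=2
  del 64.0.0.0/2 (clear depth 2)
  + 77.22.76.128/25 (H4) depth=25
  ? 77.22.76.128  path d0:-→d1:-→d2:-→d3:-→d4:-→d5:-→d6:-→d7:-→d8:H4→d9:-→d10:-→d11:-→d12:-→d13:-→d14:-→d15:-→d16:-→d17:-→d18:-→d19:-→d20:H0→d21:-→d22:-→d23:-→d24:-→d25:H4  best=H4
  ? 77.22.64.145  path d0:-→d1:-→d2:-→d3:-→d4:-→d5:-→d6:-→d7:-→d8:H4→d9:-→d10:-→d11:-→d12:-→d13:-→d14:-→d15:-→d16:-→d17:-→d18:-→d19:-→d20:H0  best=H0
  + 77.22.64.0/20 (H1) depth=20
  ? 77.22.64.100  path d0:-→d1:-→d2:-→d3:-→d4:-→d5:-→d6:-→d7:-→d8:H4→d9:-→d10:-→d11:-→d12:-→d13:-→d14:-→d15:-→d16:-→d17:-→d18:-→d19:-→d20:H1  best=H1
  del 77.22.76.128/25 (clear depth 25)
  + 22.0.0.0/8 (H1) depth=8
  + 77.22.76.158/32 (H4) depth=32
  + 22.160.96.0/20 (H0) depth=20
  + 22.160.104.0/22 (H2) depth=22
  ? 22.160.96.15  path d0:-→d1:-→d2:-→d3:-→d4:-→d5:-→d6:-→d7:-→d8:H1→d9:-→d10:-→d11:-→d12:-→d13:-→d14:-→d15:-→d16:-→d17:-→d18:-→d19:-→d20:H0  best=H0
  + 22.160.96.0/20 (H3) depth=20
  ? 22.160.96.129  path d0:-→d1:-→d2:-→d3:-→d4:-→d5:-→d6:-→d7:-→d8:H1→d9:-→d10:-→d11:-→d12:-→d13:-→d14:-→d15:-→d16:-→d17:-→d18:-→d19:-→d20:H3  best=H3
  del 77.22.64.0/20 (clear depth 20)
  + 22.160.0.0/16 (H3) depth=16
  del 22.160.96.0/20 (clear depth 20)
  ? 22.0.0.7  path d0:-→d1:-→d2:-→d3:-→d4:-→d5:-→d6:-→d7:-→d8:H1  best=H1
  ? 231.169.136.178  path d0:-  best=no-route
  ? 22.0.0.50  path d0:-→d1:-→d2:-→d3:-→d4:-→d5:-→d6:-→d7:-→d8:H1  best=H1

== LOOKUPS ==
["no-route","H0","H4","H0","H1","H0","H3","H1","no-route","H1"]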